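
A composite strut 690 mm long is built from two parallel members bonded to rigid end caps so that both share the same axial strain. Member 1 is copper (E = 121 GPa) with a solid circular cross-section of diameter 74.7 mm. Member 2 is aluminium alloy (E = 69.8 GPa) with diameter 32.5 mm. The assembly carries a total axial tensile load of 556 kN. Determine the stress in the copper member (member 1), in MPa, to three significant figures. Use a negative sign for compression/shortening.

114 MPa

A_1 = 4383 mm².
A_2 = 829.6 mm².
Equal strain + equilibrium ⇒ each member carries load in proportion to AE: A₁E₁ = 530300000 N, A₂E₂ = 57900000 N, ΣAE = 588200000 N.
σ₁ = P·E₁/ΣAE = 556000·121000/588200000 = 114.4 MPa.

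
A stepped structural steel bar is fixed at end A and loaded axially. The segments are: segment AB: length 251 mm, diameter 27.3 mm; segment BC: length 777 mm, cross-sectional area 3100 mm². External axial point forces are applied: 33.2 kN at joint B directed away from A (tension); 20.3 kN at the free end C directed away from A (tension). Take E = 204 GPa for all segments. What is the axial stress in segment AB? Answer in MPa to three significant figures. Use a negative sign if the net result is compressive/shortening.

Internal axial forces (sectioning from the free end, tension +): N_BC = 20.3 kN, N_AB = 53.5 kN.
A_AB = 585.3 mm².
σ_AB = N_AB/A_AB = 53500/585.3 = 91.4 MPa.

91.4 MPa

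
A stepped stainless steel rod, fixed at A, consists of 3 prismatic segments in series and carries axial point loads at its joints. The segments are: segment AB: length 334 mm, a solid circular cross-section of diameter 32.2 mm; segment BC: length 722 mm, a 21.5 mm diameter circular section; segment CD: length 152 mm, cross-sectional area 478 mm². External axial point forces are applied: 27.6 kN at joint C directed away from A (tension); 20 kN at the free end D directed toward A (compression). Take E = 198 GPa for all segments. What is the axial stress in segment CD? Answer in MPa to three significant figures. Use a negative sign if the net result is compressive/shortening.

-41.8 MPa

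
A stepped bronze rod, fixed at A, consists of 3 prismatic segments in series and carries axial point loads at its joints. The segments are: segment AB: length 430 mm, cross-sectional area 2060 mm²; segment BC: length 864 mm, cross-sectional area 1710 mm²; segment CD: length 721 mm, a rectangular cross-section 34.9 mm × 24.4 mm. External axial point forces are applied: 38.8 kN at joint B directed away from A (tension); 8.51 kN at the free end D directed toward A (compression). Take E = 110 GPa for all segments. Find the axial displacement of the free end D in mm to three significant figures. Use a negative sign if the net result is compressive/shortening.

-0.0471 mm

Internal axial forces (sectioning from the free end, tension +): N_CD = -8.51 kN, N_BC = -8.51 kN, N_AB = 30.29 kN.
A_CD = 851.6 mm².
δ_AB = 30290·430/(2060·110000) = 0.05748 mm
δ_BC = -8510·864/(1710·110000) = -0.03909 mm
δ_CD = -8510·721/(851.6·110000) = -0.0655 mm
δ = Σδ_i = -0.04711 mm.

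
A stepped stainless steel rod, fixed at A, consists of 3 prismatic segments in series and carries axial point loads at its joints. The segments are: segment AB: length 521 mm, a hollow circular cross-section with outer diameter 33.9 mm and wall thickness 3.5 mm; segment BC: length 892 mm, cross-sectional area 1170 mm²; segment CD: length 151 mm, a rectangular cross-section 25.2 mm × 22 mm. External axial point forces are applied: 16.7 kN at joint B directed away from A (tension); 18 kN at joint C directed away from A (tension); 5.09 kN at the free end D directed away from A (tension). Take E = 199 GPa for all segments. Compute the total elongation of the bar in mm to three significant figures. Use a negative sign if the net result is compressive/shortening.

Internal axial forces (sectioning from the free end, tension +): N_CD = 5.09 kN, N_BC = 23.09 kN, N_AB = 39.79 kN.
A_AB = 334.3 mm².
A_CD = 554.4 mm².
δ_AB = 39790·521/(334.3·199000) = 0.3116 mm
δ_BC = 23090·892/(1170·199000) = 0.08846 mm
δ_CD = 5090·151/(554.4·199000) = 0.006967 mm
δ = Σδ_i = 0.4071 mm.

0.407 mm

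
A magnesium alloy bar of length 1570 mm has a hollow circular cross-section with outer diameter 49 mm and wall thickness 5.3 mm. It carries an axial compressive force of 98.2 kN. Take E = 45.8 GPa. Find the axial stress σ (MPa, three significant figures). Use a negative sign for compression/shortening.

A = 727.6 mm².
σ = N/A = -98200/727.6 = -135 MPa.

-135 MPa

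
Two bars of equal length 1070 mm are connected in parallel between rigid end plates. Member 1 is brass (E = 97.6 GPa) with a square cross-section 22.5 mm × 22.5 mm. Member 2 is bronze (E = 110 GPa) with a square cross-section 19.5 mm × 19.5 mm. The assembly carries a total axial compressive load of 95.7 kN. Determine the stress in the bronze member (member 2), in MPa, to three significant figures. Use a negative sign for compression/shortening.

-115 MPa

A_1 = 506.2 mm².
A_2 = 380.2 mm².
Equal strain + equilibrium ⇒ each member carries load in proportion to AE: A₁E₁ = 49410000 N, A₂E₂ = 41830000 N, ΣAE = 91240000 N.
σ₂ = P·E₂/ΣAE = -95700·110000/91240000 = -115.4 MPa.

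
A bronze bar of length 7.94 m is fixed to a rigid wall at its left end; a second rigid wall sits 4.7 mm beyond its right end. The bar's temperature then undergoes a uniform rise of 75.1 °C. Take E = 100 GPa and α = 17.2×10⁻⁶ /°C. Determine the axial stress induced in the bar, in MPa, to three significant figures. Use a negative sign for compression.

Free thermal expansion αLΔT = 17.2e-6 · 7940 · 75.1 = 10.26 mm.
The walls engage after the gap closes; constrained expansion = 10.26 − 4.7 = 5.556 mm.
The walls impose strain ε = −(5.556)/7940 = -6.9978e-04; σ = Eε = 100000 · -6.9978e-04 = -69.98 MPa.

-70.0 MPa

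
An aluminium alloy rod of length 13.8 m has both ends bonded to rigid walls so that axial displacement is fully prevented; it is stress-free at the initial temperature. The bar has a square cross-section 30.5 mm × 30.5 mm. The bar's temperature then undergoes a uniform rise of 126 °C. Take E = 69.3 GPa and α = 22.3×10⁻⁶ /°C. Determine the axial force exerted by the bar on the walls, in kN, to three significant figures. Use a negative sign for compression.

-181 kN

Free thermal expansion αLΔT = 22.3e-6 · 13800 · 126 = 38.78 mm.
The walls impose strain ε = −(38.78)/13800 = -2.8098e-03; σ = Eε = 69300 · -2.8098e-03 = -194.7 MPa.
Wall reaction R = σ·A = -194.7·930.2 = -181100 N = -181.1 kN.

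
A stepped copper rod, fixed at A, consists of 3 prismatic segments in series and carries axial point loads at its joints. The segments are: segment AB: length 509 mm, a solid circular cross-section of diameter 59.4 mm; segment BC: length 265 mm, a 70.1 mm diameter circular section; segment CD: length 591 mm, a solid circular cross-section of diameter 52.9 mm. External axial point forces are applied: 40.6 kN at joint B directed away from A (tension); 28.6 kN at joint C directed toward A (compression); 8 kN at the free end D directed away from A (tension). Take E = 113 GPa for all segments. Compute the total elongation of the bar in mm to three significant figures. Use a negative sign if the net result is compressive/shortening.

0.0390 mm

Internal axial forces (sectioning from the free end, tension +): N_CD = 8 kN, N_BC = -20.6 kN, N_AB = 20 kN.
A_AB = 2771 mm².
A_BC = 3859 mm².
A_CD = 2198 mm².
δ_AB = 20000·509/(2771·113000) = 0.03251 mm
δ_BC = -20600·265/(3859·113000) = -0.01252 mm
δ_CD = 8000·591/(2198·113000) = 0.01904 mm
δ = Σδ_i = 0.03903 mm.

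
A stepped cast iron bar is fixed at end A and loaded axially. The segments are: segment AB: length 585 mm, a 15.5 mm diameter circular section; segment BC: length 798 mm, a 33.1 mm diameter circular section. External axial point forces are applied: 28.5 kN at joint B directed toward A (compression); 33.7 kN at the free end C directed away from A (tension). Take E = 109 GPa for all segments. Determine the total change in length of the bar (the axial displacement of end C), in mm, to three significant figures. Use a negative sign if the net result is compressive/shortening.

Internal axial forces (sectioning from the free end, tension +): N_BC = 33.7 kN, N_AB = 5.2 kN.
A_AB = 188.7 mm².
A_BC = 860.5 mm².
δ_AB = 5200·585/(188.7·109000) = 0.1479 mm
δ_BC = 33700·798/(860.5·109000) = 0.2867 mm
δ = Σδ_i = 0.4346 mm.

0.435 mm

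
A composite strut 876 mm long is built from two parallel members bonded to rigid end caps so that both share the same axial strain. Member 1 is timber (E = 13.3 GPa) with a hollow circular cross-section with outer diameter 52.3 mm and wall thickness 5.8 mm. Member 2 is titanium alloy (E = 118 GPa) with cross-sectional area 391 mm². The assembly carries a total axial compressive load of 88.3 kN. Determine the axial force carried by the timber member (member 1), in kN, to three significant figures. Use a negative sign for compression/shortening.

-17.3 kN

A_1 = 847.3 mm².
Equal strain + equilibrium ⇒ each member carries load in proportion to AE: A₁E₁ = 11270000 N, A₂E₂ = 46140000 N, ΣAE = 57410000 N.
F₁ = P·A₁E₁/ΣAE = -88300·11270000/57410000 = -17330 N.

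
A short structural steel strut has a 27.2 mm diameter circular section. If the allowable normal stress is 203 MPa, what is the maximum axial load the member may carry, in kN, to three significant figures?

A = 581.1 mm².
P_max = σ_allow · A = 203 · 581.1 = 118000 N = 118 kN.

118 kN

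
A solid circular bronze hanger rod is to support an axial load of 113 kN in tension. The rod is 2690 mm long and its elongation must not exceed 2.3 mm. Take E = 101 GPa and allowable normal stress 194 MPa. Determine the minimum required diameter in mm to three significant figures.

Required area A ≥ P/σ_allow = 113000/194 = 582.5 mm².
For a solid circular section, d ≥ √(4A/π) = 27.23 mm.
Elongation limit: A ≥ PL/(Eδ_allow) = 113000·2690/(101000·2.3) = 1309 mm² ⇒ d ≥ 40.82 mm.
The elongation limit governs.

40.8 mm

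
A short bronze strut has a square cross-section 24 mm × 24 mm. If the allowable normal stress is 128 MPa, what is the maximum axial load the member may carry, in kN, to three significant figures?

73.7 kN

A = 576 mm².
P_max = σ_allow · A = 128 · 576 = 73730 N = 73.73 kN.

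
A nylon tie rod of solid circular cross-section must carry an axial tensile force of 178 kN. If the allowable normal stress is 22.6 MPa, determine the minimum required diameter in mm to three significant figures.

Required area A ≥ P/σ_allow = 178000/22.6 = 7876 mm².
For a solid circular section, d ≥ √(4A/π) = 100.1 mm.

100 mm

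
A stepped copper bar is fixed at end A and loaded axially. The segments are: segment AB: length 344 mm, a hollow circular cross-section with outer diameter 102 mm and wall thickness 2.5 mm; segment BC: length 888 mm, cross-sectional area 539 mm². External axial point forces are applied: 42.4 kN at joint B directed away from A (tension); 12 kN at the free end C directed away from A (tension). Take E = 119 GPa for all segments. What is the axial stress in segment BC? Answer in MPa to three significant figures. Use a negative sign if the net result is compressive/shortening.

22.3 MPa

Internal axial forces (sectioning from the free end, tension +): N_BC = 12 kN, N_AB = 54.4 kN.
σ_BC = N_BC/A_BC = 12000/539 = 22.26 MPa.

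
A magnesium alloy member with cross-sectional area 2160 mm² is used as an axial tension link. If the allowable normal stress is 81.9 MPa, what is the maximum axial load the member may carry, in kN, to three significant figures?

P_max = σ_allow · A = 81.9 · 2160 = 176900 N = 176.9 kN.

177 kN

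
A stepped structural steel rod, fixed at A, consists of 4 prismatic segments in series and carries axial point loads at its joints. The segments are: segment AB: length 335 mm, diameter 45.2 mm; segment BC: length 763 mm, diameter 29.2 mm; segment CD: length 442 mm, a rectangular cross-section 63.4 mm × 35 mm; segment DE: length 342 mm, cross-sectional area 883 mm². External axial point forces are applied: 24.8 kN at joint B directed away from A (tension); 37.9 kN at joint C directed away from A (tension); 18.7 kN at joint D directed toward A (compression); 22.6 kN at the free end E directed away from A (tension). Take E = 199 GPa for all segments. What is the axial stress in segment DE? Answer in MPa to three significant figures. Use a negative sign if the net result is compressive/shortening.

25.6 MPa

Internal axial forces (sectioning from the free end, tension +): N_DE = 22.6 kN, N_CD = 3.9 kN, N_BC = 41.8 kN, N_AB = 66.6 kN.
σ_DE = N_DE/A_DE = 22600/883 = 25.59 MPa.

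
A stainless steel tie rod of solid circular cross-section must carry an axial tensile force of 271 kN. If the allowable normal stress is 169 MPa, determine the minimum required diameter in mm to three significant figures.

45.2 mm

Required area A ≥ P/σ_allow = 271000/169 = 1604 mm².
For a solid circular section, d ≥ √(4A/π) = 45.19 mm.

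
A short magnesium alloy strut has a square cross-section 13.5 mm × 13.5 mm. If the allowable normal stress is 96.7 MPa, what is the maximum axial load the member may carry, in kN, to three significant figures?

17.6 kN

A = 182.2 mm².
P_max = σ_allow · A = 96.7 · 182.2 = 17620 N = 17.62 kN.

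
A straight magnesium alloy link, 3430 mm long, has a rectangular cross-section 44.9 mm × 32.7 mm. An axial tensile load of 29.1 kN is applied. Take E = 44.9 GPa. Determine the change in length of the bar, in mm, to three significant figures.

1.51 mm

A = 1468 mm².
δ_mech = NL/(AE) = 29100·3430/(1468·44900) = 1.514 mm.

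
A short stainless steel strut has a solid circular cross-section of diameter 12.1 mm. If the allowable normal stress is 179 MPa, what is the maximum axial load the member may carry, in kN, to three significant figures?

A = 115 mm².
P_max = σ_allow · A = 179 · 115 = 20580 N = 20.58 kN.

20.6 kN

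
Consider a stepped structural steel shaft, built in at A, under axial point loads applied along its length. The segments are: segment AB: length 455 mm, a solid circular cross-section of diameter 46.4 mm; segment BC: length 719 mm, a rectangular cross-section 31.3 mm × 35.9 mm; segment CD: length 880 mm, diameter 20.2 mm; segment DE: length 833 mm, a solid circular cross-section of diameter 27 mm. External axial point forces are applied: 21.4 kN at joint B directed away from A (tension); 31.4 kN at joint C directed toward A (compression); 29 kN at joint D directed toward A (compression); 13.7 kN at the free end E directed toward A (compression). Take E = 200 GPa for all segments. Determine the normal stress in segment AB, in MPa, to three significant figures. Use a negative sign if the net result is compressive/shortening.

-31.2 MPa

Internal axial forces (sectioning from the free end, tension +): N_DE = -13.7 kN, N_CD = -42.7 kN, N_BC = -74.1 kN, N_AB = -52.7 kN.
A_AB = 1691 mm².
σ_AB = N_AB/A_AB = -52700/1691 = -31.17 MPa.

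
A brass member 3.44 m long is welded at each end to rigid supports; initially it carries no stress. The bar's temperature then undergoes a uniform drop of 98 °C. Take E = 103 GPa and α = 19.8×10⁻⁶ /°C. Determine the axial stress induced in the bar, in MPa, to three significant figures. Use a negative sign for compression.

200 MPa

Free thermal expansion αLΔT = 19.8e-6 · 3440 · -98 = -6.675 mm.
The walls impose strain ε = −(-6.675)/3440 = 1.9404e-03; σ = Eε = 103000 · 1.9404e-03 = 199.9 MPa.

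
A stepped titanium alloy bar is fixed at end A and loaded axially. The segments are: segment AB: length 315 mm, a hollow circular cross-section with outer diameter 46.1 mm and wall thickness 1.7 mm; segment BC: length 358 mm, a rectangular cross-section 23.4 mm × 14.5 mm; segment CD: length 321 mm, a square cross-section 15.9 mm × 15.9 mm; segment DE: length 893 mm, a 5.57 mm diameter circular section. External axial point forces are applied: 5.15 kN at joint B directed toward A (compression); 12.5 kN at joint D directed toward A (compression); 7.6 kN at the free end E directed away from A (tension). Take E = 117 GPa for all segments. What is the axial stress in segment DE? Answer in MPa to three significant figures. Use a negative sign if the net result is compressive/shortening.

312 MPa

Internal axial forces (sectioning from the free end, tension +): N_DE = 7.6 kN, N_CD = -4.9 kN, N_BC = -4.9 kN, N_AB = -10.05 kN.
A_DE = 24.37 mm².
σ_DE = N_DE/A_DE = 7600/24.37 = 311.9 MPa.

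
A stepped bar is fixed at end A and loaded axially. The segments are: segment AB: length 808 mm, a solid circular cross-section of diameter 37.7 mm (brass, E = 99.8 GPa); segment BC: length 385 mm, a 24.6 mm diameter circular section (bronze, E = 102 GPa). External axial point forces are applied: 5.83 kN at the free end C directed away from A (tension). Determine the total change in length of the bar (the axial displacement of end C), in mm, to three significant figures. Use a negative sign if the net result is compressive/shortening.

Internal axial forces (sectioning from the free end, tension +): N_BC = 5.83 kN, N_AB = 5.83 kN.
A_AB = 1116 mm².
A_BC = 475.3 mm².
δ_AB = 5830·808/(1116·99800) = 0.04228 mm
δ_BC = 5830·385/(475.3·102000) = 0.0463 mm
δ = Σδ_i = 0.08858 mm.

0.0886 mm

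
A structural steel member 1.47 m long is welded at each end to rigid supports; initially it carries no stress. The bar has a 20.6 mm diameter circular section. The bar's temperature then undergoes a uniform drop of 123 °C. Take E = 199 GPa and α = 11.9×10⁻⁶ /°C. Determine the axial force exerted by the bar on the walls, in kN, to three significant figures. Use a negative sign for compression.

97.1 kN

Free thermal expansion αLΔT = 11.9e-6 · 1470 · -123 = -2.152 mm.
The walls impose strain ε = −(-2.152)/1470 = 1.4637e-03; σ = Eε = 199000 · 1.4637e-03 = 291.3 MPa.
Wall reaction R = σ·A = 291.3·333.3 = 97080 N = 97.08 kN.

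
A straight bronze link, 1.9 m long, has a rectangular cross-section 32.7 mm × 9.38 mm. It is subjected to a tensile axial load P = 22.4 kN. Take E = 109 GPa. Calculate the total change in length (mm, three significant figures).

1.27 mm

A = 306.7 mm².
δ_mech = NL/(AE) = 22400·1900/(306.7·109000) = 1.273 mm.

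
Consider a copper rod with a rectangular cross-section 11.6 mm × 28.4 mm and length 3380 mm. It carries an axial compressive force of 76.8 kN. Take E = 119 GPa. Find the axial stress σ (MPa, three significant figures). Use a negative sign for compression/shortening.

A = 329.4 mm².
σ = N/A = -76800/329.4 = -233.1 MPa.

-233 MPa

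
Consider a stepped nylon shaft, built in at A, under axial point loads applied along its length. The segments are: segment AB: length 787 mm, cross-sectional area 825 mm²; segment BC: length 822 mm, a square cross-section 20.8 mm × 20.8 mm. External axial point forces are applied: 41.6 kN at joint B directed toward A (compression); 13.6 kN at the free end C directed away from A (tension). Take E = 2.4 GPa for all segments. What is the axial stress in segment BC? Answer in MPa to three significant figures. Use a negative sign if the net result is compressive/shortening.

31.4 MPa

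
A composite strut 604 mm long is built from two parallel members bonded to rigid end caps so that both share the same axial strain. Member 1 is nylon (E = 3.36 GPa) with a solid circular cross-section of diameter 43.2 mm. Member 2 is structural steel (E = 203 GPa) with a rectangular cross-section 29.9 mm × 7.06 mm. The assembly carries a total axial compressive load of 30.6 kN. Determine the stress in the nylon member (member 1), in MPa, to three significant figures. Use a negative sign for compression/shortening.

-2.15 MPa

A_1 = 1466 mm².
A_2 = 211.1 mm².
Equal strain + equilibrium ⇒ each member carries load in proportion to AE: A₁E₁ = 4925000 N, A₂E₂ = 42850000 N, ΣAE = 47780000 N.
σ₁ = P·E₁/ΣAE = -30600·3360/47780000 = -2.152 MPa.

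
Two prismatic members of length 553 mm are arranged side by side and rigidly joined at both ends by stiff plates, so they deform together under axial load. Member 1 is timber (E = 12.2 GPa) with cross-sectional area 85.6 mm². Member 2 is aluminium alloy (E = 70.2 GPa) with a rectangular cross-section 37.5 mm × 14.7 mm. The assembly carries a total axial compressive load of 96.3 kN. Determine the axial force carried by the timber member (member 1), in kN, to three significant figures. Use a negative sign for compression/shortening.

A_2 = 551.2 mm².
Equal strain + equilibrium ⇒ each member carries load in proportion to AE: A₁E₁ = 1044000 N, A₂E₂ = 38700000 N, ΣAE = 39740000 N.
F₁ = P·A₁E₁/ΣAE = -96300·1044000/39740000 = -2531 N.

-2.53 kN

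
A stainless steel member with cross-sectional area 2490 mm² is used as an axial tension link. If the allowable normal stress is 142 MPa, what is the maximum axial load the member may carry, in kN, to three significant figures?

P_max = σ_allow · A = 142 · 2490 = 353600 N = 353.6 kN.

354 kN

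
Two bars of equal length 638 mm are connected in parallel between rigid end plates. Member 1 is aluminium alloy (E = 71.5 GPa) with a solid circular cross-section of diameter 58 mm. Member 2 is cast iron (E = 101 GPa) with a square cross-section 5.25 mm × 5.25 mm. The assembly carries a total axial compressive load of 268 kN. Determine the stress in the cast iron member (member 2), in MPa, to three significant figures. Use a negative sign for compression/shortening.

-141 MPa

A_1 = 2642 mm².
A_2 = 27.56 mm².
Equal strain + equilibrium ⇒ each member carries load in proportion to AE: A₁E₁ = 188900000 N, A₂E₂ = 2784000 N, ΣAE = 191700000 N.
σ₂ = P·E₂/ΣAE = -268000·101000/191700000 = -141.2 MPa.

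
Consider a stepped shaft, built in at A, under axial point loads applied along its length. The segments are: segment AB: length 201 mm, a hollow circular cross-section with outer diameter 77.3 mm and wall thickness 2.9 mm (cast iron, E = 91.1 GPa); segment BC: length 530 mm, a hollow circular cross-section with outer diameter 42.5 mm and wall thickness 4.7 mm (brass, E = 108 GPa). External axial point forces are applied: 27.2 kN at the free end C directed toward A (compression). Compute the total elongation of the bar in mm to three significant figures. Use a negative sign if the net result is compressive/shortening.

Internal axial forces (sectioning from the free end, tension +): N_BC = -27.2 kN, N_AB = -27.2 kN.
A_AB = 677.8 mm².
A_BC = 558.1 mm².
δ_AB = -27200·201/(677.8·91100) = -0.08854 mm
δ_BC = -27200·530/(558.1·108000) = -0.2392 mm
δ = Σδ_i = -0.3277 mm.

-0.328 mm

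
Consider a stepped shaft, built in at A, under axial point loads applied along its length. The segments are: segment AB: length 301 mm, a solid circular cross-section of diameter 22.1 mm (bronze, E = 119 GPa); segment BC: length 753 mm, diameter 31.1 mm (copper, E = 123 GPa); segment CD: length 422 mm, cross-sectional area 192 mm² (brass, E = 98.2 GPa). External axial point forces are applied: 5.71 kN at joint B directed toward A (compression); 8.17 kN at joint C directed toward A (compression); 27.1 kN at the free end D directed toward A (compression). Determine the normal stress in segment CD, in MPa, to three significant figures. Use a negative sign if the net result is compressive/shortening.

Internal axial forces (sectioning from the free end, tension +): N_CD = -27.1 kN, N_BC = -35.27 kN, N_AB = -40.98 kN.
σ_CD = N_CD/A_CD = -27100/192 = -141.1 MPa.

-141 MPa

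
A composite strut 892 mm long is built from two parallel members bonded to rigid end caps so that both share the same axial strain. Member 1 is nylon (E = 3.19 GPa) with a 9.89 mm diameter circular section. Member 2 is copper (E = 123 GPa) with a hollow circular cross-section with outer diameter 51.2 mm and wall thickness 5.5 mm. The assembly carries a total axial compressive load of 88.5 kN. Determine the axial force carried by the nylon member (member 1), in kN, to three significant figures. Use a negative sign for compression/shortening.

-0.223 kN

A_1 = 76.82 mm².
A_2 = 789.6 mm².
Equal strain + equilibrium ⇒ each member carries load in proportion to AE: A₁E₁ = 245100 N, A₂E₂ = 97130000 N, ΣAE = 97370000 N.
F₁ = P·A₁E₁/ΣAE = -88500·245100/97370000 = -222.7 N.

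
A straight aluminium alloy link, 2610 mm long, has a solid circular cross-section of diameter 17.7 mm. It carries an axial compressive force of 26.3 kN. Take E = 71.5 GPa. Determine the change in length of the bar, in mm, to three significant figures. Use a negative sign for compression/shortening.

-3.90 mm

A = 246.1 mm².
δ_mech = NL/(AE) = -26300·2610/(246.1·71500) = -3.902 mm.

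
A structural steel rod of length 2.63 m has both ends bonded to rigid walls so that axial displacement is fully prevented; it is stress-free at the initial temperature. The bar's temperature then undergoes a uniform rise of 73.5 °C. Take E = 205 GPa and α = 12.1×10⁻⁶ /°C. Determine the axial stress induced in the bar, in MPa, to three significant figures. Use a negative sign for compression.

-182 MPa

Free thermal expansion αLΔT = 12.1e-6 · 2630 · 73.5 = 2.339 mm.
The walls impose strain ε = −(2.339)/2630 = -8.8935e-04; σ = Eε = 205000 · -8.8935e-04 = -182.3 MPa.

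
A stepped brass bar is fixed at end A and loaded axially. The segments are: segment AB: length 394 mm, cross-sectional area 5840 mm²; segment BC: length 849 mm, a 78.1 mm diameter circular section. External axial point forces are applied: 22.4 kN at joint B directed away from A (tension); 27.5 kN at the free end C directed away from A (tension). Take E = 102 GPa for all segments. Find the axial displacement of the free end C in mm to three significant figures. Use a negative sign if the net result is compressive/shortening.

0.0808 mm

Internal axial forces (sectioning from the free end, tension +): N_BC = 27.5 kN, N_AB = 49.9 kN.
A_BC = 4791 mm².
δ_AB = 49900·394/(5840·102000) = 0.03301 mm
δ_BC = 27500·849/(4791·102000) = 0.04778 mm
δ = Σδ_i = 0.08079 mm.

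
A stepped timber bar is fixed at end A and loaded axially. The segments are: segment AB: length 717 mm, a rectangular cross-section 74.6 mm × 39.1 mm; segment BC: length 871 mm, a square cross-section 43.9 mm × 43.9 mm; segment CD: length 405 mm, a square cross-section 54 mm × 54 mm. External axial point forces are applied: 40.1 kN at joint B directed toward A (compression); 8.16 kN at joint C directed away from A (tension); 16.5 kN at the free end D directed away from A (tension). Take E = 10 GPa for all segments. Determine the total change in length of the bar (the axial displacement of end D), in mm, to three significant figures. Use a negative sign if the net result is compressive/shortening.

0.964 mm

Internal axial forces (sectioning from the free end, tension +): N_CD = 16.5 kN, N_BC = 24.66 kN, N_AB = -15.44 kN.
A_AB = 2917 mm².
A_BC = 1927 mm².
A_CD = 2916 mm².
δ_AB = -15440·717/(2917·10000) = -0.3795 mm
δ_BC = 24660·871/(1927·10000) = 1.115 mm
δ_CD = 16500·405/(2916·10000) = 0.2292 mm
δ = Σδ_i = 0.9641 mm.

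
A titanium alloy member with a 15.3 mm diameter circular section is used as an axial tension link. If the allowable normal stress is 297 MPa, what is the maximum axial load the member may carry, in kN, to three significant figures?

54.6 kN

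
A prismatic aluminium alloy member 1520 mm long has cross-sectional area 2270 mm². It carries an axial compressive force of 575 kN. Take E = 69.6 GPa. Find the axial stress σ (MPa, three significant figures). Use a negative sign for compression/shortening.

-253 MPa

σ = N/A = -575000/2270 = -253.3 MPa.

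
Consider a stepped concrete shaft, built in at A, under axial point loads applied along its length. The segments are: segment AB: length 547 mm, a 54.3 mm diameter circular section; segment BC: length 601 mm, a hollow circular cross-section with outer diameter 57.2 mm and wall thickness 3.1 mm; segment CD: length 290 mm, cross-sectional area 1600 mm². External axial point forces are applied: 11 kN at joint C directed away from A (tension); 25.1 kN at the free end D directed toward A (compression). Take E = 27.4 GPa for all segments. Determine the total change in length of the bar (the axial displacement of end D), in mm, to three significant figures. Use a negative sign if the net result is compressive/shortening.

-0.875 mm

Internal axial forces (sectioning from the free end, tension +): N_CD = -25.1 kN, N_BC = -14.1 kN, N_AB = -14.1 kN.
A_AB = 2316 mm².
A_BC = 526.9 mm².
δ_AB = -14100·547/(2316·27400) = -0.1216 mm
δ_BC = -14100·601/(526.9·27400) = -0.587 mm
δ_CD = -25100·290/(1600·27400) = -0.166 mm
δ = Σδ_i = -0.8746 mm.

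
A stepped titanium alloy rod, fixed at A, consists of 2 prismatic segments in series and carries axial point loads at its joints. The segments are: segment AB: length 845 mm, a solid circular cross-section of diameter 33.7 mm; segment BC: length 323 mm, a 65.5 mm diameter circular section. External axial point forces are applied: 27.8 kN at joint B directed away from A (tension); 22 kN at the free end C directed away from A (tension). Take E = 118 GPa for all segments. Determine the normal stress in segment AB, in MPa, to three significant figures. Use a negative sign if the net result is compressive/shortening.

55.8 MPa

Internal axial forces (sectioning from the free end, tension +): N_BC = 22 kN, N_AB = 49.8 kN.
A_AB = 892 mm².
σ_AB = N_AB/A_AB = 49800/892 = 55.83 MPa.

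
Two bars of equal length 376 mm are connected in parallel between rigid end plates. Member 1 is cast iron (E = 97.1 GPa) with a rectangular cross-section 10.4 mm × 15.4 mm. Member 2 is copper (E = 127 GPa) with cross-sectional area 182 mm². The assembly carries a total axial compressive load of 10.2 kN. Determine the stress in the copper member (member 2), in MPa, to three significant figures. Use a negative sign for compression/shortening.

-33.5 MPa

A_1 = 160.2 mm².
Equal strain + equilibrium ⇒ each member carries load in proportion to AE: A₁E₁ = 15550000 N, A₂E₂ = 23110000 N, ΣAE = 38670000 N.
σ₂ = P·E₂/ΣAE = -10200·127000/38670000 = -33.5 MPa.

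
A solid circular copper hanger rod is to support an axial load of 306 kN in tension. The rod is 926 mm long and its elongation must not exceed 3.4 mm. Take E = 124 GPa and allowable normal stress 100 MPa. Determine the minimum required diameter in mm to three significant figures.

62.4 mm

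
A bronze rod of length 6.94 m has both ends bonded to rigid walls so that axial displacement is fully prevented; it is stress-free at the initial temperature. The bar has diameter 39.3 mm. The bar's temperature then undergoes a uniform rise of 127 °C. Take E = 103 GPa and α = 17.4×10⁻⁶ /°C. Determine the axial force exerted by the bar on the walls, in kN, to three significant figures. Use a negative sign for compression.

Free thermal expansion αLΔT = 17.4e-6 · 6940 · 127 = 15.34 mm.
The walls impose strain ε = −(15.34)/6940 = -2.2098e-03; σ = Eε = 103000 · -2.2098e-03 = -227.6 MPa.
Wall reaction R = σ·A = -227.6·1213 = -276100 N = -276.1 kN.

-276 kN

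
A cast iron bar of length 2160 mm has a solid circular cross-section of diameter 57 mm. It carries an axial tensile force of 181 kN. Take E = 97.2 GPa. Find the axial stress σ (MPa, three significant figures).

A = 2552 mm².
σ = N/A = 181000/2552 = 70.93 MPa.

70.9 MPa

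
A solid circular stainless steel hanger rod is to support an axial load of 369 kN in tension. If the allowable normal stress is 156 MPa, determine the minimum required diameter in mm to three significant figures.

54.9 mm

Required area A ≥ P/σ_allow = 369000/156 = 2365 mm².
For a solid circular section, d ≥ √(4A/π) = 54.88 mm.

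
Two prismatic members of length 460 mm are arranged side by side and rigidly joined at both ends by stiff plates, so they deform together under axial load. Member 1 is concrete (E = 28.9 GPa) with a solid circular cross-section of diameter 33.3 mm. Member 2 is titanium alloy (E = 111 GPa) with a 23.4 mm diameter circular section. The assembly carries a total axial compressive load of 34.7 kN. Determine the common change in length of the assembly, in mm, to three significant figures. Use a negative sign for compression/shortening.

A_1 = 870.9 mm².
A_2 = 430.1 mm².
Equal strain + equilibrium ⇒ each member carries load in proportion to AE: A₁E₁ = 25170000 N, A₂E₂ = 47740000 N, ΣAE = 72910000 N.
δ = PL/ΣAE = -34700·460/72910000 = -0.2189 mm.

-0.219 mm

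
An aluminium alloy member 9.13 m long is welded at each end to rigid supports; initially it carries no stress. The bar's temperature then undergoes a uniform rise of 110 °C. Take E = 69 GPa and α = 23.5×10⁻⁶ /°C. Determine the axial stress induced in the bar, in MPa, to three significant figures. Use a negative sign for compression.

-178 MPa

Free thermal expansion αLΔT = 23.5e-6 · 9130 · 110 = 23.6 mm.
The walls impose strain ε = −(23.6)/9130 = -2.5850e-03; σ = Eε = 69000 · -2.5850e-03 = -178.4 MPa.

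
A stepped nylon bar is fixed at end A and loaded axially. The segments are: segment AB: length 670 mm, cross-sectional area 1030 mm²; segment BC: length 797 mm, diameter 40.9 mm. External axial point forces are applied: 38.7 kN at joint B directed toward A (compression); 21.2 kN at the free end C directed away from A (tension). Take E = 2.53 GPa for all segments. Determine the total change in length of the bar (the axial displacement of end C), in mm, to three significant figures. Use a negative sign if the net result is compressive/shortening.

0.584 mm

Internal axial forces (sectioning from the free end, tension +): N_BC = 21.2 kN, N_AB = -17.5 kN.
A_BC = 1314 mm².
δ_AB = -17500·670/(1030·2530) = -4.499 mm
δ_BC = 21200·797/(1314·2530) = 5.083 mm
δ = Σδ_i = 0.5838 mm.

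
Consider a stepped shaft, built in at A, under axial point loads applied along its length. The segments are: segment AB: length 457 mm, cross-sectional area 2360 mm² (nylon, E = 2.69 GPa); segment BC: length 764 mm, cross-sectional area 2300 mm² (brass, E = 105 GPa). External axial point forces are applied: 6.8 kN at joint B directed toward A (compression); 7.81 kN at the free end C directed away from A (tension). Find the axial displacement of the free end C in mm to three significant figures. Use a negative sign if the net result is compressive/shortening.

Internal axial forces (sectioning from the free end, tension +): N_BC = 7.81 kN, N_AB = 1.01 kN.
δ_AB = 1010·457/(2360·2690) = 0.07271 mm
δ_BC = 7810·764/(2300·105000) = 0.02471 mm
δ = Σδ_i = 0.09741 mm.

0.0974 mm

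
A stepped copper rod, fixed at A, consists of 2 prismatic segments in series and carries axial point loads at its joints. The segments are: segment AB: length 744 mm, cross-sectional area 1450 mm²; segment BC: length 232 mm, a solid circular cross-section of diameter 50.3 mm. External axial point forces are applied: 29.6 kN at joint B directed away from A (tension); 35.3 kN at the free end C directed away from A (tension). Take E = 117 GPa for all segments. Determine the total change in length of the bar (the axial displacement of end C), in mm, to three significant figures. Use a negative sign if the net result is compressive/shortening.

Internal axial forces (sectioning from the free end, tension +): N_BC = 35.3 kN, N_AB = 64.9 kN.
A_BC = 1987 mm².
δ_AB = 64900·744/(1450·117000) = 0.2846 mm
δ_BC = 35300·232/(1987·117000) = 0.03522 mm
δ = Σδ_i = 0.3198 mm.

0.320 mm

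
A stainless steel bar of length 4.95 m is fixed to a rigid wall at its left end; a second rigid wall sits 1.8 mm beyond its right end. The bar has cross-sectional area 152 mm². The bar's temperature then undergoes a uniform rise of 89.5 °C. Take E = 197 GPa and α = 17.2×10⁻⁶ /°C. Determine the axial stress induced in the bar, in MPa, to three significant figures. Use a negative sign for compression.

Free thermal expansion αLΔT = 17.2e-6 · 4950 · 89.5 = 7.62 mm.
The walls engage after the gap closes; constrained expansion = 7.62 − 1.8 = 5.82 mm.
The walls impose strain ε = −(5.82)/4950 = -1.1758e-03; σ = Eε = 197000 · -1.1758e-03 = -231.6 MPa.

-232 MPa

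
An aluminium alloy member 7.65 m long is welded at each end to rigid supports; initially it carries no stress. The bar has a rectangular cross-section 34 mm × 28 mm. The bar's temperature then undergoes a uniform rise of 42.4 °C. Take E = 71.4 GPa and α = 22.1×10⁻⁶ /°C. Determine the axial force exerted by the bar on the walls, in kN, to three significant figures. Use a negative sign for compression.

-63.7 kN

Free thermal expansion αLΔT = 22.1e-6 · 7650 · 42.4 = 7.168 mm.
The walls impose strain ε = −(7.168)/7650 = -9.3704e-04; σ = Eε = 71400 · -9.3704e-04 = -66.9 MPa.
Wall reaction R = σ·A = -66.9·952 = -63690 N = -63.69 kN.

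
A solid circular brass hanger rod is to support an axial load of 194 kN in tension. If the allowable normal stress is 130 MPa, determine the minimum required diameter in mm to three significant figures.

Required area A ≥ P/σ_allow = 194000/130 = 1492 mm².
For a solid circular section, d ≥ √(4A/π) = 43.59 mm.

43.6 mm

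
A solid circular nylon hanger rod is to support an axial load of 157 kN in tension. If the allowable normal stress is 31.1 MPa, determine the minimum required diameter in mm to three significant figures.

Required area A ≥ P/σ_allow = 157000/31.1 = 5048 mm².
For a solid circular section, d ≥ √(4A/π) = 80.17 mm.

80.2 mm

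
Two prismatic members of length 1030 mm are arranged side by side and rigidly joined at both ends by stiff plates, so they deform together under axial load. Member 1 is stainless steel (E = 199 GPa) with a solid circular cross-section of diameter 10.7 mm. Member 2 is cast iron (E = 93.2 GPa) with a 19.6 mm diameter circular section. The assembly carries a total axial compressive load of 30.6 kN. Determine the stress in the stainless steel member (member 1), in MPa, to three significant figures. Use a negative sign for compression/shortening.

-132 MPa

A_1 = 89.92 mm².
A_2 = 301.7 mm².
Equal strain + equilibrium ⇒ each member carries load in proportion to AE: A₁E₁ = 17890000 N, A₂E₂ = 28120000 N, ΣAE = 46010000 N.
σ₁ = P·E₁/ΣAE = -30600·199000/46010000 = -132.3 MPa.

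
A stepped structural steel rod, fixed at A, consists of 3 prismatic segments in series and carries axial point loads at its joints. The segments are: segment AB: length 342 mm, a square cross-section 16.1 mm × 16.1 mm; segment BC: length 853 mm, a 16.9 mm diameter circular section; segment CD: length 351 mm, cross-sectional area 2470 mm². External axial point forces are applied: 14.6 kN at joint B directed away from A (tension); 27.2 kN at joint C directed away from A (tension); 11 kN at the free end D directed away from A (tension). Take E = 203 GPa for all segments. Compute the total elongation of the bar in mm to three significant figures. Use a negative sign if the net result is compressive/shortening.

Internal axial forces (sectioning from the free end, tension +): N_CD = 11 kN, N_BC = 38.2 kN, N_AB = 52.8 kN.
A_AB = 259.2 mm².
A_BC = 224.3 mm².
δ_AB = 52800·342/(259.2·203000) = 0.3432 mm
δ_BC = 38200·853/(224.3·203000) = 0.7156 mm
δ_CD = 11000·351/(2470·203000) = 0.0077 mm
δ = Σδ_i = 1.066 mm.

1.07 mm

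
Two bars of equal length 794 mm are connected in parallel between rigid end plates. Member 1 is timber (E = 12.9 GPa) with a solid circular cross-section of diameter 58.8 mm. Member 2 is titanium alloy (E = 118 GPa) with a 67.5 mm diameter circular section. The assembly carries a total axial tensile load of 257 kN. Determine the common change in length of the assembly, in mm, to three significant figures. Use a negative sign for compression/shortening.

0.446 mm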